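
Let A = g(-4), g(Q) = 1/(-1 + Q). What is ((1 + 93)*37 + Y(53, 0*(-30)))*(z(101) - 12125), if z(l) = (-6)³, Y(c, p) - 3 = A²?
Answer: -1073987866/25 ≈ -4.2959e+7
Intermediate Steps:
A = -⅕ (A = 1/(-1 - 4) = 1/(-5) = -⅕ ≈ -0.20000)
Y(c, p) = 76/25 (Y(c, p) = 3 + (-⅕)² = 3 + 1/25 = 76/25)
z(l) = -216
((1 + 93)*37 + Y(53, 0*(-30)))*(z(101) - 12125) = ((1 + 93)*37 + 76/25)*(-216 - 12125) = (94*37 + 76/25)*(-12341) = (3478 + 76/25)*(-12341) = (87026/25)*(-12341) = -1073987866/25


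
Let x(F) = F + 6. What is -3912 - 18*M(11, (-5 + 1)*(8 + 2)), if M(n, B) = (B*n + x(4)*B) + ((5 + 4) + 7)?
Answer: 10920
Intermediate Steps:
x(F) = 6 + F
M(n, B) = 16 + 10*B + B*n (M(n, B) = (B*n + (6 + 4)*B) + ((5 + 4) + 7) = (B*n + 10*B) + (9 + 7) = (10*B + B*n) + 16 = 16 + 10*B + B*n)
-3912 - 18*M(11, (-5 + 1)*(8 + 2)) = -3912 - 18*(16 + 10*((-5 + 1)*(8 + 2)) + ((-5 + 1)*(8 + 2))*11) = -3912 - 18*(16 + 10*(-4*10) - 4*10*11) = -3912 - 18*(16 + 10*(-40) - 40*11) = -3912 - 18*(16 - 400 - 440) = -3912 - 18*(-824) = -3912 + 14832 = 10920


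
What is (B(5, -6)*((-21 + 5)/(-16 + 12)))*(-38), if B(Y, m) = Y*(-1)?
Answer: 760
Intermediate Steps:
B(Y, m) = -Y
(B(5, -6)*((-21 + 5)/(-16 + 12)))*(-38) = ((-1*5)*((-21 + 5)/(-16 + 12)))*(-38) = -(-80)/(-4)*(-38) = -(-80)*(-1)/4*(-38) = -5*4*(-38) = -20*(-38) = 760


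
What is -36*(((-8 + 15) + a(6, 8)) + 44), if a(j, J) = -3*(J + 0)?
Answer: -972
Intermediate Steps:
a(j, J) = -3*J
-36*(((-8 + 15) + a(6, 8)) + 44) = -36*(((-8 + 15) - 3*8) + 44) = -36*((7 - 24) + 44) = -36*(-17 + 44) = -36*27 = -972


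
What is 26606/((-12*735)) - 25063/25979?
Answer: -456126467/114567390 ≈ -3.9813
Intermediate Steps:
26606/((-12*735)) - 25063/25979 = 26606/(-8820) - 25063*1/25979 = 26606*(-1/8820) - 25063/25979 = -13303/4410 - 25063/25979 = -456126467/114567390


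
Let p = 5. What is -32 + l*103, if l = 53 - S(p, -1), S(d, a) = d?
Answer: 4912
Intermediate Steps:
l = 48 (l = 53 - 1*5 = 53 - 5 = 48)
-32 + l*103 = -32 + 48*103 = -32 + 4944 = 4912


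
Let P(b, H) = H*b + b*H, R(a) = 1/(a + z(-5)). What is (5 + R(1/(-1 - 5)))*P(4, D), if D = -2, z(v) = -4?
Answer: -1904/25 ≈ -76.160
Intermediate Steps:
R(a) = 1/(-4 + a) (R(a) = 1/(a - 4) = 1/(-4 + a))
P(b, H) = 2*H*b (P(b, H) = H*b + H*b = 2*H*b)
(5 + R(1/(-1 - 5)))*P(4, D) = (5 + 1/(-4 + 1/(-1 - 5)))*(2*(-2)*4) = (5 + 1/(-4 + 1/(-6)))*(-16) = (5 + 1/(-4 - ⅙))*(-16) = (5 + 1/(-25/6))*(-16) = (5 - 6/25)*(-16) = (119/25)*(-16) = -1904/25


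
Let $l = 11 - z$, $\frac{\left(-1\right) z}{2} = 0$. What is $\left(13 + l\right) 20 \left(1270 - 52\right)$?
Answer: $584640$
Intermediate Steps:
$z = 0$ ($z = \left(-2\right) 0 = 0$)
$l = 11$ ($l = 11 - 0 = 11 + 0 = 11$)
$\left(13 + l\right) 20 \left(1270 - 52\right) = \left(13 + 11\right) 20 \left(1270 - 52\right) = 24 \cdot 20 \cdot 1218 = 480 \cdot 1218 = 584640$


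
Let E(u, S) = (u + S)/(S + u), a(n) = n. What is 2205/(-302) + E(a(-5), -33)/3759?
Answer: -8288293/1135218 ≈ -7.3011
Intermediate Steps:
E(u, S) = 1 (E(u, S) = (S + u)/(S + u) = 1)
2205/(-302) + E(a(-5), -33)/3759 = 2205/(-302) + 1/3759 = 2205*(-1/302) + 1*(1/3759) = -2205/302 + 1/3759 = -8288293/1135218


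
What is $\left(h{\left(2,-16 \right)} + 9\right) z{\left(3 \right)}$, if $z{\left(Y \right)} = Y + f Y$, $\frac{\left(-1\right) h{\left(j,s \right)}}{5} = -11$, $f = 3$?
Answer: $768$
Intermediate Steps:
$h{\left(j,s \right)} = 55$ ($h{\left(j,s \right)} = \left(-5\right) \left(-11\right) = 55$)
$z{\left(Y \right)} = 4 Y$ ($z{\left(Y \right)} = Y + 3 Y = 4 Y$)
$\left(h{\left(2,-16 \right)} + 9\right) z{\left(3 \right)} = \left(55 + 9\right) 4 \cdot 3 = 64 \cdot 12 = 768$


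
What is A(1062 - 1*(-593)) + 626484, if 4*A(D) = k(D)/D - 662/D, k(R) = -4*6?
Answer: 2073661697/3310 ≈ 6.2648e+5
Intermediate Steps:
k(R) = -24
A(D) = -343/(2*D) (A(D) = (-24/D - 662/D)/4 = (-686/D)/4 = -343/(2*D))
A(1062 - 1*(-593)) + 626484 = -343/(2*(1062 - 1*(-593))) + 626484 = -343/(2*(1062 + 593)) + 626484 = -343/2/1655 + 626484 = -343/2*1/1655 + 626484 = -343/3310 + 626484 = 2073661697/3310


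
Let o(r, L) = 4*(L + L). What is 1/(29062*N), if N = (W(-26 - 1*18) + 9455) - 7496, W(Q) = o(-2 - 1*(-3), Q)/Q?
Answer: 1/57164954 ≈ 1.7493e-8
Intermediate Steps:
o(r, L) = 8*L (o(r, L) = 4*(2*L) = 8*L)
W(Q) = 8 (W(Q) = (8*Q)/Q = 8)
N = 1967 (N = (8 + 9455) - 7496 = 9463 - 7496 = 1967)
1/(29062*N) = 1/(29062*1967) = (1/29062)*(1/1967) = 1/57164954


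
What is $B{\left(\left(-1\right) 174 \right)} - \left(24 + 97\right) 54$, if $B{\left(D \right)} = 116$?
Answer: $-6418$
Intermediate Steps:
$B{\left(\left(-1\right) 174 \right)} - \left(24 + 97\right) 54 = 116 - \left(24 + 97\right) 54 = 116 - 121 \cdot 54 = 116 - 6534 = -6418$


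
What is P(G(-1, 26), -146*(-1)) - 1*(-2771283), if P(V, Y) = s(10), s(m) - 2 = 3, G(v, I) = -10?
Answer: 2771288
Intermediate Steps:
s(m) = 5 (s(m) = 2 + 3 = 5)
P(V, Y) = 5
P(G(-1, 26), -146*(-1)) - 1*(-2771283) = 5 - 1*(-2771283) = 5 + 2771283 = 2771288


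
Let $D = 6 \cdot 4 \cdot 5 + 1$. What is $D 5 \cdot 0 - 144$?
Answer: $-144$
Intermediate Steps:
$D = 121$ ($D = 24 \cdot 5 + 1 = 120 + 1 = 121$)
$D 5 \cdot 0 - 144 = 121 \cdot 5 \cdot 0 - 144 = 605 \cdot 0 - 144 = 0 - 144 = -144$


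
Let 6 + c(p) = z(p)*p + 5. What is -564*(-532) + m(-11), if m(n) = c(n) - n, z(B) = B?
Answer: 300179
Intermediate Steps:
c(p) = -1 + p² (c(p) = -6 + (p*p + 5) = -6 + (p² + 5) = -6 + (5 + p²) = -1 + p²)
m(n) = -1 + n² - n (m(n) = (-1 + n²) - n = -1 + n² - n)
-564*(-532) + m(-11) = -564*(-532) + (-1 + (-11)² - 1*(-11)) = 300048 + (-1 + 121 + 11) = 300048 + 131 = 300179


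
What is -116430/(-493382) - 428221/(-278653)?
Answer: 121860051106/68741187223 ≈ 1.7727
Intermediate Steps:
-116430/(-493382) - 428221/(-278653) = -116430*(-1/493382) - 428221*(-1/278653) = 58215/246691 + 428221/278653 = 121860051106/68741187223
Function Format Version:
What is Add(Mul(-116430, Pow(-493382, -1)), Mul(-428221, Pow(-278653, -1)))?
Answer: Rational(121860051106, 68741187223) ≈ 1.7727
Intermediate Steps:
Add(Mul(-116430, Pow(-493382, -1)), Mul(-428221, Pow(-278653, -1))) = Add(Mul(-116430, Rational(-1, 493382)), Mul(-428221, Rational(-1, 278653))) = Add(Rational(58215, 246691), Rational(428221, 278653)) = Rational(121860051106, 68741187223)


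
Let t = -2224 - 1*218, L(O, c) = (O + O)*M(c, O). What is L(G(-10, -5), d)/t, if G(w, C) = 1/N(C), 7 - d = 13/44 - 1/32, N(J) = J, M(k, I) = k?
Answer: 2371/2148960 ≈ 0.0011033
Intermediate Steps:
d = 2371/352 (d = 7 - (13/44 - 1/32) = 7 - 1*93/352 = 7 - 93/352 = 2371/352 ≈ 6.7358)
G(w, C) = 1/C
L(O, c) = 2*O*c (L(O, c) = (O + O)*c = (2*O)*c = 2*O*c)
t = -2442 (t = -2224 - 218 = -2442)
L(G(-10, -5), d)/t = (2*(2371/352)/(-5))/(-2442) = (2*(-⅕)*(2371/352))*(-1/2442) = -2371/880*(-1/2442) = 2371/2148960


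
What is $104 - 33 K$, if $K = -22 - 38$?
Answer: $2084$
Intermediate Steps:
$K = -60$
$104 - 33 K = 104 - -1980 = 104 + 1980 = 2084$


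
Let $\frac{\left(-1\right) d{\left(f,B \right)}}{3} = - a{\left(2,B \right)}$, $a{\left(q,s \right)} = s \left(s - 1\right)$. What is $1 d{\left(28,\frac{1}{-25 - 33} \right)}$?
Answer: $\frac{177}{3364} \approx 0.052616$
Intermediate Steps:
$a{\left(q,s \right)} = s \left(-1 + s\right)$
$d{\left(f,B \right)} = 3 B \left(-1 + B\right)$ ($d{\left(f,B \right)} = - 3 \left(- B \left(-1 + B\right)\right) = 3 B \left(-1 + B\right)$)
$1 d{\left(28,\frac{1}{-25 - 33} \right)} = 1 \frac{3 \left(-1 + \frac{1}{-25 - 33}\right)}{-25 - 33} = 1 \frac{3 \left(-1 + \frac{1}{-58}\right)}{-58} = 1 \cdot 3 \left(- \frac{1}{58}\right) \left(-1 - \frac{1}{58}\right) = 1 \cdot 3 \left(- \frac{1}{58}\right) \left(- \frac{59}{58}\right) = 1 \cdot \frac{177}{3364} = \frac{177}{3364}$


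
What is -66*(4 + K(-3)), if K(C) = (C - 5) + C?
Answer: 462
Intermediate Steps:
K(C) = -5 + 2*C (K(C) = (-5 + C) + C = -5 + 2*C)
-66*(4 + K(-3)) = -66*(4 + (-5 + 2*(-3))) = -66*(4 + (-5 - 6)) = -66*(4 - 11) = -66*(-7) = 462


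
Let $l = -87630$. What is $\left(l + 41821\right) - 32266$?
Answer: $-78075$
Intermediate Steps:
$\left(l + 41821\right) - 32266 = \left(-87630 + 41821\right) - 32266 = -45809 - 32266 = -78075$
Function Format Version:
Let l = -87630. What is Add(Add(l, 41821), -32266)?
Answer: -78075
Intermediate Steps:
Add(Add(l, 41821), -32266) = Add(Add(-87630, 41821), -32266) = Add(-45809, -32266) = -78075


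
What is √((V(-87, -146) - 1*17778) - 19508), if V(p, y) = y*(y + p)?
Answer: 2*I*√817 ≈ 57.166*I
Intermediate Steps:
V(p, y) = y*(p + y)
√((V(-87, -146) - 1*17778) - 19508) = √((-146*(-87 - 146) - 1*17778) - 19508) = √((-146*(-233) - 17778) - 19508) = √((34018 - 17778) - 19508) = √(16240 - 19508) = √(-3268) = 2*I*√817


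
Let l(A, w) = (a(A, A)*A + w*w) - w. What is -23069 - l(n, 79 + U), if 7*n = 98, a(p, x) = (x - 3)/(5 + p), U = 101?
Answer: -1050645/19 ≈ -55297.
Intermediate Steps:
a(p, x) = (-3 + x)/(5 + p)
n = 14 (n = (⅐)*98 = 14)
l(A, w) = w² - w + A*(-3 + A)/(5 + A) (l(A, w) = (((-3 + A)/(5 + A))*A + w*w) - w = (A*(-3 + A)/(5 + A) + w²) - w = (w² + A*(-3 + A)/(5 + A)) - w = w² - w + A*(-3 + A)/(5 + A))
-23069 - l(n, 79 + U) = -23069 - (14*(-3 + 14) + (79 + 101)*(-1 + (79 + 101))*(5 + 14))/(5 + 14) = -23069 - (14*11 + 180*(-1 + 180)*19)/19 = -23069 - (154 + 180*179*19)/19 = -23069 - (154 + 612180)/19 = -23069 - 612334/19 = -1050645/19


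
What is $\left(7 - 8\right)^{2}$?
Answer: $1$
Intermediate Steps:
$\left(7 - 8\right)^{2} = \left(-1\right)^{2} = 1$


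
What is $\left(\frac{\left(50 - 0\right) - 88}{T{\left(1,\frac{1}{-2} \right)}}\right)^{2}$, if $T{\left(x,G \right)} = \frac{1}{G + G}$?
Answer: $1444$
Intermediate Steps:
$T{\left(x,G \right)} = \frac{1}{2 G}$
$\left(\frac{\left(50 - 0\right) - 88}{T{\left(1,\frac{1}{-2} \right)}}\right)^{2} = \left(\frac{\left(50 - 0\right) - 88}{\frac{1}{2} \frac{1}{\frac{1}{-2}}}\right)^{2} = \left(\frac{\left(50 + 0\right) - 88}{\frac{1}{2} \frac{1}{- \frac{1}{2}}}\right)^{2} = \left(\frac{50 - 88}{\frac{1}{2} \left(-2\right)}\right)^{2} = \left(- \frac{38}{-1}\right)^{2} = \left(\left(-38\right) \left(-1\right)\right)^{2} = 38^{2} = 1444$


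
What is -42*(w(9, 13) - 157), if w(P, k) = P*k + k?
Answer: 1134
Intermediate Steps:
w(P, k) = k + P*k
-42*(w(9, 13) - 157) = -42*(13*(1 + 9) - 157) = -42*(13*10 - 157) = -42*(130 - 157) = -42*(-27) = 1134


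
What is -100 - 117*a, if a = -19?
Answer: 2123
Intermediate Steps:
-100 - 117*a = -100 - 117*(-19) = -100 + 2223 = 2123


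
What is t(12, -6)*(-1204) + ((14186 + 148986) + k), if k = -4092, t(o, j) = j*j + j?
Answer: 122960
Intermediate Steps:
t(o, j) = j + j**2 (t(o, j) = j**2 + j = j + j**2)
t(12, -6)*(-1204) + ((14186 + 148986) + k) = -6*(1 - 6)*(-1204) + ((14186 + 148986) - 4092) = -6*(-5)*(-1204) + (163172 - 4092) = 30*(-1204) + 159080 = -36120 + 159080 = 122960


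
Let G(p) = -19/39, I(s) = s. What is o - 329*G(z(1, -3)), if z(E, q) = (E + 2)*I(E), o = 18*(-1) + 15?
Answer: 6134/39 ≈ 157.28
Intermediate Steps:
o = -3 (o = -18 + 15 = -3)
z(E, q) = E*(2 + E) (z(E, q) = (E + 2)*E = (2 + E)*E = E*(2 + E))
G(p) = -19/39 (G(p) = -19*1/39 = -19/39)
o - 329*G(z(1, -3)) = -3 - 329*(-19/39) = -3 + 6251/39 = 6134/39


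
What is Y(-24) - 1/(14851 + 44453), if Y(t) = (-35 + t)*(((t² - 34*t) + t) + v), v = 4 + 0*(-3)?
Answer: -4800540193/59304 ≈ -80948.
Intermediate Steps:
v = 4 (v = 4 + 0 = 4)
Y(t) = (-35 + t)*(4 + t² - 33*t) (Y(t) = (-35 + t)*(((t² - 34*t) + t) + 4) = (-35 + t)*((t² - 33*t) + 4) = (-35 + t)*(4 + t² - 33*t))
Y(-24) - 1/(14851 + 44453) = (-140 + (-24)³ - 68*(-24)² + 1159*(-24)) - 1/(14851 + 44453) = (-140 - 13824 - 68*576 - 27816) - 1/59304 = (-140 - 13824 - 39168 - 27816) - 1*1/59304 = -80948 - 1/59304 = -4800540193/59304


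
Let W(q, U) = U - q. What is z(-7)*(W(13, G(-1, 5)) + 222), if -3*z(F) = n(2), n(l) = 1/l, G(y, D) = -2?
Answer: -69/2 ≈ -34.500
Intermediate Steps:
n(l) = 1/l
z(F) = -⅙ (z(F) = -⅓/2 = -⅓*½ = -⅙)
z(-7)*(W(13, G(-1, 5)) + 222) = -((-2 - 1*13) + 222)/6 = -((-2 - 13) + 222)/6 = -(-15 + 222)/6 = -⅙*207 = -69/2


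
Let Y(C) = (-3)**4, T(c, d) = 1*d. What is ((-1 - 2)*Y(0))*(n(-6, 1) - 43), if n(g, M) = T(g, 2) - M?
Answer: 10206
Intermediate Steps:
T(c, d) = d
n(g, M) = 2 - M
Y(C) = 81
((-1 - 2)*Y(0))*(n(-6, 1) - 43) = ((-1 - 2)*81)*((2 - 1*1) - 43) = (-3*81)*((2 - 1) - 43) = -243*(1 - 43) = -243*(-42) = 10206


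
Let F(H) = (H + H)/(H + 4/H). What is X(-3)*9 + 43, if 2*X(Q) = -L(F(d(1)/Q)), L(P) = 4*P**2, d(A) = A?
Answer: 58795/1369 ≈ 42.947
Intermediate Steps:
F(H) = 2*H/(H + 4/H) (F(H) = (2*H)/(H + 4/H) = 2*H/(H + 4/H))
X(Q) = -8/(Q**4*(4 + Q**(-2))**2) (X(Q) = (-4*(2*(1/Q)**2/(4 + (1/Q)**2))**2)/2 = (-4*(2/(Q**2*(4 + Q**(-2))))**2)/2 = (-4*4/(Q**4*(4 + Q**(-2))**2))/2 = (-16/(Q**4*(4 + Q**(-2))**2))/2 = -8/(Q**4*(4 + Q**(-2))**2))
X(-3)*9 + 43 = -8/(1 + 4*(-3)**2)**2*9 + 43 = -8/(1 + 4*9)**2*9 + 43 = -8/(1 + 36)**2*9 + 43 = -8/37**2*9 + 43 = -8*1/1369*9 + 43 = -8/1369*9 + 43 = -72/1369 + 43 = 58795/1369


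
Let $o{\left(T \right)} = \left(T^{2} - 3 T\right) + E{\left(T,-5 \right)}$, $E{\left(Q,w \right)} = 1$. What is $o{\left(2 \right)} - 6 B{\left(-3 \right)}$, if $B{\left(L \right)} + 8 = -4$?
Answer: $71$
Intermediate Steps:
$B{\left(L \right)} = -12$ ($B{\left(L \right)} = -8 - 4 = -12$)
$o{\left(T \right)} = 1 + T^{2} - 3 T$ ($o{\left(T \right)} = \left(T^{2} - 3 T\right) + 1 = 1 + T^{2} - 3 T$)
$o{\left(2 \right)} - 6 B{\left(-3 \right)} = \left(1 + 2^{2} - 6\right) - -72 = \left(1 + 4 - 6\right) + 72 = -1 + 72 = 71$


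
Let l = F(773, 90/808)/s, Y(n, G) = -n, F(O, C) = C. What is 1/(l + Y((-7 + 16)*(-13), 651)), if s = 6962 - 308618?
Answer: 40623008/4752891921 ≈ 0.0085470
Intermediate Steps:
s = -301656
l = -15/40623008 (l = (90/808)/(-301656) = (90*(1/808))*(-1/301656) = (45/404)*(-1/301656) = -15/40623008 ≈ -3.6925e-7)
1/(l + Y((-7 + 16)*(-13), 651)) = 1/(-15/40623008 - (-7 + 16)*(-13)) = 1/(-15/40623008 - 9*(-13)) = 1/(-15/40623008 - 1*(-117)) = 1/(-15/40623008 + 117) = 1/(4752891921/40623008) = 40623008/4752891921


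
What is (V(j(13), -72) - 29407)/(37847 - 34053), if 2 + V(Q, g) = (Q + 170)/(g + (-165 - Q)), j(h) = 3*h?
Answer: -8117093/1047144 ≈ -7.7516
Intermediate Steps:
V(Q, g) = -2 + (170 + Q)/(-165 + g - Q) (V(Q, g) = -2 + (Q + 170)/(g + (-165 - Q)) = -2 + (170 + Q)/(-165 + g - Q))
(V(j(13), -72) - 29407)/(37847 - 34053) = ((-500 - 9*13 + 2*(-72))/(165 + 3*13 - 1*(-72)) - 29407)/(37847 - 34053) = ((-500 - 3*39 - 144)/(165 + 39 + 72) - 29407)/3794 = ((-500 - 117 - 144)/276 - 29407)*(1/3794) = ((1/276)*(-761) - 29407)*(1/3794) = (-761/276 - 29407)*(1/3794) = -8117093/276*1/3794 = -8117093/1047144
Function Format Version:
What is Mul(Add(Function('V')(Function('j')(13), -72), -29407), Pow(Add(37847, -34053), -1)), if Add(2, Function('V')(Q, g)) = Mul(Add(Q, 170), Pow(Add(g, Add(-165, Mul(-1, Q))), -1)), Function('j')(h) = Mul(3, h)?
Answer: Rational(-8117093, 1047144) ≈ -7.7516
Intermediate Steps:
Function('V')(Q, g) = Add(-2, Mul(Pow(Add(-165, g, Mul(-1, Q)), -1), Add(170, Q))) (Function('V')(Q, g) = Add(-2, Mul(Add(Q, 170), Pow(Add(g, Add(-165, Mul(-1, Q))), -1))) = Add(-2, Mul(Add(170, Q), Pow(Add(-165, g, Mul(-1, Q)), -1))) = Add(-2, Mul(Pow(Add(-165, g, Mul(-1, Q)), -1), Add(170, Q))))
Mul(Add(Function('V')(Function('j')(13), -72), -29407), Pow(Add(37847, -34053), -1)) = Mul(Add(Mul(Pow(Add(165, Mul(3, 13), Mul(-1, -72)), -1), Add(-500, Mul(-3, Mul(3, 13)), Mul(2, -72))), -29407), Pow(Add(37847, -34053), -1)) = Mul(Add(Mul(Pow(Add(165, 39, 72), -1), Add(-500, Mul(-3, 39), -144)), -29407), Pow(3794, -1)) = Mul(Add(Mul(Pow(276, -1), Add(-500, -117, -144)), -29407), Rational(1, 3794)) = Mul(Add(Mul(Rational(1, 276), -761), -29407), Rational(1, 3794)) = Mul(Add(Rational(-761, 276), -29407), Rational(1, 3794)) = Mul(Rational(-8117093, 276), Rational(1, 3794)) = Rational(-8117093, 1047144)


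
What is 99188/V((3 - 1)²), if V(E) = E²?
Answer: 24797/4 ≈ 6199.3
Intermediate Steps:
99188/V((3 - 1)²) = 99188/(((3 - 1)²)²) = 99188/((2²)²) = 99188/(4²) = 99188/16 = 99188*(1/16) = 24797/4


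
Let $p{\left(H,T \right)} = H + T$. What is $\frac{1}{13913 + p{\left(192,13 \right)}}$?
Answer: $\frac{1}{14118} \approx 7.0832 \cdot 10^{-5}$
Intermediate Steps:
$\frac{1}{13913 + p{\left(192,13 \right)}} = \frac{1}{13913 + \left(192 + 13\right)} = \frac{1}{13913 + 205} = \frac{1}{14118}$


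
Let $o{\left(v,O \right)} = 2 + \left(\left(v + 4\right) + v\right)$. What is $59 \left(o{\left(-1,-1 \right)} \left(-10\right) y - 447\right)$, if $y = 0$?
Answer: $-26373$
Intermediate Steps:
$o{\left(v,O \right)} = 6 + 2 v$ ($o{\left(v,O \right)} = 2 + \left(\left(4 + v\right) + v\right) = 2 + \left(4 + 2 v\right) = 6 + 2 v$)
$59 \left(o{\left(-1,-1 \right)} \left(-10\right) y - 447\right) = 59 \left(\left(6 + 2 \left(-1\right)\right) \left(-10\right) 0 - 447\right) = 59 \left(\left(6 - 2\right) \left(-10\right) 0 - 447\right) = 59 \left(4 \left(-10\right) 0 - 447\right) = 59 \left(\left(-40\right) 0 - 447\right) = 59 \left(0 - 447\right) = 59 \left(-447\right) = -26373$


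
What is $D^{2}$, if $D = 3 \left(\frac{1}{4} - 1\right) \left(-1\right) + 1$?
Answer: $\frac{169}{16} \approx 10.563$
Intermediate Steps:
$D = \frac{13}{4}$ ($D = 3 \left(\frac{1}{4} - 1\right) \left(-1\right) + 1 = 3 \left(- \frac{3}{4}\right) \left(-1\right) + 1 = \left(- \frac{9}{4}\right) \left(-1\right) + 1 = \frac{9}{4} + 1 = \frac{13}{4} \approx 3.25$)
$D^{2} = \left(\frac{13}{4}\right)^{2} = \frac{169}{16}$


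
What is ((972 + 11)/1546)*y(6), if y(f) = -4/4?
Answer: -983/1546 ≈ -0.63583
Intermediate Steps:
y(f) = -1 (y(f) = -4*¼ = -1)
((972 + 11)/1546)*y(6) = ((972 + 11)/1546)*(-1) = (983*(1/1546))*(-1) = (983/1546)*(-1) = -983/1546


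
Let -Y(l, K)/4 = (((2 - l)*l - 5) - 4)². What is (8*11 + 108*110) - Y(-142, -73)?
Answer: 1673967364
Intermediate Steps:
Y(l, K) = -4*(-9 + l*(2 - l))² (Y(l, K) = -4*(((2 - l)*l - 5) - 4)² = -4*((l*(2 - l) - 5) - 4)² = -4*((-5 + l*(2 - l)) - 4)² = -4*(-9 + l*(2 - l))²)
(8*11 + 108*110) - Y(-142, -73) = (8*11 + 108*110) - (-4)*(9 + (-142)² - 2*(-142))² = (88 + 11880) - (-4)*(9 + 20164 + 284)² = 11968 - (-4)*20457² = 11968 - (-4)*418488849 = 11968 - 1*(-1673955396) = 11968 + 1673955396 = 1673967364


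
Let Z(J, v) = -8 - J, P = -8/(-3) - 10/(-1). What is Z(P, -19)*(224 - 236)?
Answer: 248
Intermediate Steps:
P = 38/3 (P = -8*(-⅓) - 10*(-1) = 8/3 + 10 = 38/3 ≈ 12.667)
Z(P, -19)*(224 - 236) = (-8 - 1*38/3)*(224 - 236) = (-8 - 38/3)*(-12) = -62/3*(-12) = 248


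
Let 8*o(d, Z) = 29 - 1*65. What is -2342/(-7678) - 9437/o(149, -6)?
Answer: 72467825/34551 ≈ 2097.4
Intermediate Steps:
o(d, Z) = -9/2 (o(d, Z) = (29 - 1*65)/8 = (29 - 65)/8 = (⅛)*(-36) = -9/2)
-2342/(-7678) - 9437/o(149, -6) = -2342/(-7678) - 9437/(-9/2) = -2342*(-1/7678) - 9437*(-2/9) = 1171/3839 + 18874/9 = 72467825/34551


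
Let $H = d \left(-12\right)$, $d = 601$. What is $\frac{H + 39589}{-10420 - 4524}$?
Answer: $- \frac{32377}{14944} \approx -2.1666$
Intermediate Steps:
$H = -7212$ ($H = 601 \left(-12\right) = -7212$)
$\frac{H + 39589}{-10420 - 4524} = \frac{-7212 + 39589}{-10420 - 4524} = \frac{32377}{-14944} = 32377 \left(- \frac{1}{14944}\right) = - \frac{32377}{14944}$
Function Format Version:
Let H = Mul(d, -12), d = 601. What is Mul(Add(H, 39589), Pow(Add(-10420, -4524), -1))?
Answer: Rational(-32377, 14944) ≈ -2.1666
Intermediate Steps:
H = -7212 (H = Mul(601, -12) = -7212)
Mul(Add(H, 39589), Pow(Add(-10420, -4524), -1)) = Mul(Add(-7212, 39589), Pow(Add(-10420, -4524), -1)) = Mul(32377, Pow(-14944, -1)) = Mul(32377, Rational(-1, 14944)) = Rational(-32377, 14944)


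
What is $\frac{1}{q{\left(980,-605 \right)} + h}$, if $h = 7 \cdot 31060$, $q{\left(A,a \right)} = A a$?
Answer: $- \frac{1}{375480} \approx -2.6633 \cdot 10^{-6}$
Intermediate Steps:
$h = 217420$
$\frac{1}{q{\left(980,-605 \right)} + h} = \frac{1}{980 \left(-605\right) + 217420} = \frac{1}{-592900 + 217420} = \frac{1}{-375480} = - \frac{1}{375480}$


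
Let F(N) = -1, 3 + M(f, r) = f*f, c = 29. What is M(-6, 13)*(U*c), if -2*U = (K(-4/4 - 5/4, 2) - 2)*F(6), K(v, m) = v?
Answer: -16269/8 ≈ -2033.6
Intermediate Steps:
M(f, r) = -3 + f² (M(f, r) = -3 + f*f = -3 + f²)
U = -17/8 (U = -((-4/4 - 5/4) - 2)*(-1)/2 = -((-4*¼ - 5*¼) - 2)*(-1)/2 = -((-1 - 5/4) - 2)*(-1)/2 = -(-9/4 - 2)*(-1)/2 = -(-17)*(-1)/8 = -½*17/4 = -17/8 ≈ -2.1250)
M(-6, 13)*(U*c) = (-3 + (-6)²)*(-17/8*29) = (-3 + 36)*(-493/8) = 33*(-493/8) = -16269/8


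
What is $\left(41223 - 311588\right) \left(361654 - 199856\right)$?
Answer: $-43744516270$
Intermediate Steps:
$\left(41223 - 311588\right) \left(361654 - 199856\right) = \left(-270365\right) 161798 = -43744516270$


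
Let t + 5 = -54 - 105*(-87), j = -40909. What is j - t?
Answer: -49985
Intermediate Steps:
t = 9076 (t = -5 + (-54 - 105*(-87)) = -5 + (-54 + 9135) = -5 + 9081 = 9076)
j - t = -40909 - 1*9076 = -40909 - 9076 = -49985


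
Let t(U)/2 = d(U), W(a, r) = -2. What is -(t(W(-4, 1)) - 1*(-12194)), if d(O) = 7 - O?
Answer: -12212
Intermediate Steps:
t(U) = 14 - 2*U (t(U) = 2*(7 - U) = 14 - 2*U)
-(t(W(-4, 1)) - 1*(-12194)) = -((14 - 2*(-2)) - 1*(-12194)) = -((14 + 4) + 12194) = -(18 + 12194) = -1*12212 = -12212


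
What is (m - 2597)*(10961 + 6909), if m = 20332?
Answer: 316924450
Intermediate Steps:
(m - 2597)*(10961 + 6909) = (20332 - 2597)*(10961 + 6909) = 17735*17870 = 316924450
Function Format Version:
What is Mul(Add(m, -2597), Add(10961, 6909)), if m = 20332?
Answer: 316924450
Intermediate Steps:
Mul(Add(m, -2597), Add(10961, 6909)) = Mul(Add(20332, -2597), Add(10961, 6909)) = Mul(17735, 17870) = 316924450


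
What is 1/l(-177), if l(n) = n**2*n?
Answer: -1/5545233 ≈ -1.8034e-7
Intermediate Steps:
l(n) = n**3
1/l(-177) = 1/((-177)**3) = 1/(-5545233) = -1/5545233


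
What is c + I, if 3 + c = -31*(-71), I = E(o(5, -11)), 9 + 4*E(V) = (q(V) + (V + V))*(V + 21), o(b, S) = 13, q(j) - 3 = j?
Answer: 10211/4 ≈ 2552.8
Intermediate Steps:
q(j) = 3 + j
E(V) = -9/4 + (3 + 3*V)*(21 + V)/4 (E(V) = -9/4 + (((3 + V) + (V + V))*(V + 21))/4 = -9/4 + (((3 + V) + 2*V)*(21 + V))/4 = -9/4 + ((3 + 3*V)*(21 + V))/4 = -9/4 + (3 + 3*V)*(21 + V)/4)
I = 1419/4 (I = 27/2 + (¾)*13² + (33/2)*13 = 27/2 + (¾)*169 + 429/2 = 27/2 + 507/4 + 429/2 = 1419/4 ≈ 354.75)
c = 2198 (c = -3 - 31*(-71) = -3 + 2201 = 2198)
c + I = 2198 + 1419/4 = 10211/4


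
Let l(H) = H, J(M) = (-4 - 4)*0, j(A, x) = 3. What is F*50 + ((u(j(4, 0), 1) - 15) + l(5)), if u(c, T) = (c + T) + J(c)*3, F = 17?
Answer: 844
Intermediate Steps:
J(M) = 0 (J(M) = -8*0 = 0)
u(c, T) = T + c (u(c, T) = (c + T) + 0*3 = (T + c) + 0 = T + c)
F*50 + ((u(j(4, 0), 1) - 15) + l(5)) = 17*50 + (((1 + 3) - 15) + 5) = 850 + ((4 - 15) + 5) = 850 + (-11 + 5) = 850 - 6 = 844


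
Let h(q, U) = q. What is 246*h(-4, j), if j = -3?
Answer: -984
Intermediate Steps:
246*h(-4, j) = 246*(-4) = -984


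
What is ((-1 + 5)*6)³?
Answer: 13824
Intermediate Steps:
((-1 + 5)*6)³ = (4*6)³ = 24³ = 13824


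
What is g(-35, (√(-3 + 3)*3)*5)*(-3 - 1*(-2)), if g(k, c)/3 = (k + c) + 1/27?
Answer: 944/9 ≈ 104.89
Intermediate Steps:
g(k, c) = ⅑ + 3*c + 3*k (g(k, c) = 3*((k + c) + 1/27) = 3*((c + k) + 1/27) = 3*(1/27 + c + k) = ⅑ + 3*c + 3*k)
g(-35, (√(-3 + 3)*3)*5)*(-3 - 1*(-2)) = (⅑ + 3*((√(-3 + 3)*3)*5) + 3*(-35))*(-3 - 1*(-2)) = (⅑ + 3*((√0*3)*5) - 105)*(-3 + 2) = (⅑ + 3*((0*3)*5) - 105)*(-1) = (⅑ + 3*(0*5) - 105)*(-1) = (⅑ + 3*0 - 105)*(-1) = (⅑ + 0 - 105)*(-1) = -944/9*(-1) = 944/9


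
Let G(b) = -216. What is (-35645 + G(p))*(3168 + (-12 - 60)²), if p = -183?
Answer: -299511072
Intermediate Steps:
(-35645 + G(p))*(3168 + (-12 - 60)²) = (-35645 - 216)*(3168 + (-12 - 60)²) = -35861*(3168 + (-72)²) = -35861*(3168 + 5184) = -35861*8352 = -299511072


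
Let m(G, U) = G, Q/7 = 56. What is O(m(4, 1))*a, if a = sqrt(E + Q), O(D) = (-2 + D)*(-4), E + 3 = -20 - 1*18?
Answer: -24*sqrt(39) ≈ -149.88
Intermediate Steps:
Q = 392 (Q = 7*56 = 392)
E = -41 (E = -3 + (-20 - 1*18) = -3 + (-20 - 18) = -3 - 38 = -41)
O(D) = 8 - 4*D
a = 3*sqrt(39) (a = sqrt(-41 + 392) = sqrt(351) = 3*sqrt(39) ≈ 18.735)
O(m(4, 1))*a = (8 - 4*4)*(3*sqrt(39)) = (8 - 16)*(3*sqrt(39)) = -24*sqrt(39)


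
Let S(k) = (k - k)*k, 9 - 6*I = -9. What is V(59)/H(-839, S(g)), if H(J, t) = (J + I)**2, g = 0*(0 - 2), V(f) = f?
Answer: 59/698896 ≈ 8.4419e-5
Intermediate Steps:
I = 3 (I = 3/2 - 1/6*(-9) = 3/2 + 3/2 = 3)
g = 0 (g = 0*(-2) = 0)
S(k) = 0 (S(k) = 0*k = 0)
H(J, t) = (3 + J)**2 (H(J, t) = (J + 3)**2 = (3 + J)**2)
V(59)/H(-839, S(g)) = 59/((3 - 839)**2) = 59/((-836)**2) = 59/698896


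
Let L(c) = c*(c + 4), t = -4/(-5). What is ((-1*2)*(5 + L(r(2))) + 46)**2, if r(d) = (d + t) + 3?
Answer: 3771364/625 ≈ 6034.2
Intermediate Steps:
t = 4/5 (t = -4*(-1/5) = 4/5 ≈ 0.80000)
r(d) = 19/5 + d (r(d) = (d + 4/5) + 3 = (4/5 + d) + 3 = 19/5 + d)
L(c) = c*(4 + c)
((-1*2)*(5 + L(r(2))) + 46)**2 = ((-1*2)*(5 + (19/5 + 2)*(4 + (19/5 + 2))) + 46)**2 = (-2*(5 + 29*(4 + 29/5)/5) + 46)**2 = (-2*(5 + (29/5)*(49/5)) + 46)**2 = (-2*(5 + 1421/25) + 46)**2 = (-2*1546/25 + 46)**2 = (-3092/25 + 46)**2 = (-1942/25)**2 = 3771364/625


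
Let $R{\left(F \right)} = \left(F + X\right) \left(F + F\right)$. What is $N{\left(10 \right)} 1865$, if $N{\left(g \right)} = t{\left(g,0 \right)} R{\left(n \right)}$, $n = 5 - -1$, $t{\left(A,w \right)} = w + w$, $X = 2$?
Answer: $0$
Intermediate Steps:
$t{\left(A,w \right)} = 2 w$
$n = 6$ ($n = 5 + 1 = 6$)
$R{\left(F \right)} = 2 F \left(2 + F\right)$ ($R{\left(F \right)} = \left(F + 2\right) \left(F + F\right) = \left(2 + F\right) 2 F = 2 F \left(2 + F\right)$)
$N{\left(g \right)} = 0$ ($N{\left(g \right)} = 2 \cdot 0 \cdot 2 \cdot 6 \left(2 + 6\right) = 0 \cdot 2 \cdot 6 \cdot 8 = 0 \cdot 96 = 0$)
$N{\left(10 \right)} 1865 = 0 \cdot 1865 = 0$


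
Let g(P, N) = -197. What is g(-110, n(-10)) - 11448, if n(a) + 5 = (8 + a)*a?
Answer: -11645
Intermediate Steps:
n(a) = -5 + a*(8 + a) (n(a) = -5 + (8 + a)*a = -5 + a*(8 + a))
g(-110, n(-10)) - 11448 = -197 - 11448 = -11645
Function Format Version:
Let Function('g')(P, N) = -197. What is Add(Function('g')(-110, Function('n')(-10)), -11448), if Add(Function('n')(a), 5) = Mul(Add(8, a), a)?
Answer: -11645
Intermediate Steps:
Function('n')(a) = Add(-5, Mul(a, Add(8, a))) (Function('n')(a) = Add(-5, Mul(Add(8, a), a)) = Add(-5, Mul(a, Add(8, a))))
Add(Function('g')(-110, Function('n')(-10)), -11448) = Add(-197, -11448) = -11645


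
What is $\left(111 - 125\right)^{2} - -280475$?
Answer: $280671$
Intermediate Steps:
$\left(111 - 125\right)^{2} - -280475 = \left(-14\right)^{2} + 280475 = 196 + 280475 = 280671$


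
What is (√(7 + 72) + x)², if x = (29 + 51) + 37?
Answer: (117 + √79)² ≈ 15848.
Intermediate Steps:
x = 117 (x = 80 + 37 = 117)
(√(7 + 72) + x)² = (√(7 + 72) + 117)² = (√79 + 117)² = (117 + √79)²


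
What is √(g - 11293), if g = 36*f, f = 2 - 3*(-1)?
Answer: I*√11113 ≈ 105.42*I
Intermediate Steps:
f = 5 (f = 2 + 3 = 5)
g = 180 (g = 36*5 = 180)
√(g - 11293) = √(180 - 11293) = √(-11113) = I*√11113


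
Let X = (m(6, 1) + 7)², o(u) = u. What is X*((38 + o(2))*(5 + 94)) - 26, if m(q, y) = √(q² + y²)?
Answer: 340534 + 55440*√37 ≈ 6.7776e+5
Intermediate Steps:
X = (7 + √37)² (X = (√(6² + 1²) + 7)² = (√(36 + 1) + 7)² = (√37 + 7)² = (7 + √37)² ≈ 171.16)
X*((38 + o(2))*(5 + 94)) - 26 = (7 + √37)²*((38 + 2)*(5 + 94)) - 26 = (7 + √37)²*(40*99) - 26 = (7 + √37)²*3960 - 26 = 3960*(7 + √37)² - 26 = -26 + 3960*(7 + √37)²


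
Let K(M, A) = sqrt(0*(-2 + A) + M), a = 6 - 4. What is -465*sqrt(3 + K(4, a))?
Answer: -465*sqrt(5) ≈ -1039.8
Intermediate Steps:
a = 2
K(M, A) = sqrt(M) (K(M, A) = sqrt(0 + M) = sqrt(M))
-465*sqrt(3 + K(4, a)) = -465*sqrt(3 + sqrt(4)) = -465*sqrt(3 + 2) = -465*sqrt(5)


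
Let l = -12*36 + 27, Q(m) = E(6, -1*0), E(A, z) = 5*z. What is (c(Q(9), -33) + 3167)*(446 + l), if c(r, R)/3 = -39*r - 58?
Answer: 122713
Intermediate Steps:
Q(m) = 0 (Q(m) = 5*(-1*0) = 5*0 = 0)
l = -405 (l = -432 + 27 = -405)
c(r, R) = -174 - 117*r (c(r, R) = 3*(-39*r - 58) = 3*(-58 - 39*r) = -174 - 117*r)
(c(Q(9), -33) + 3167)*(446 + l) = ((-174 - 117*0) + 3167)*(446 - 405) = ((-174 + 0) + 3167)*41 = (-174 + 3167)*41 = 2993*41 = 122713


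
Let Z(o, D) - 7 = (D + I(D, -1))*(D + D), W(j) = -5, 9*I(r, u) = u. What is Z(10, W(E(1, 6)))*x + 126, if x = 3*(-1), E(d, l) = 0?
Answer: -145/3 ≈ -48.333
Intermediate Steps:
I(r, u) = u/9
Z(o, D) = 7 + 2*D*(-⅑ + D) (Z(o, D) = 7 + (D + (⅑)*(-1))*(D + D) = 7 + (D - ⅑)*(2*D) = 7 + (-⅑ + D)*(2*D) = 7 + 2*D*(-⅑ + D))
x = -3
Z(10, W(E(1, 6)))*x + 126 = (7 + 2*(-5)² - 2/9*(-5))*(-3) + 126 = (7 + 2*25 + 10/9)*(-3) + 126 = (7 + 50 + 10/9)*(-3) + 126 = (523/9)*(-3) + 126 = -523/3 + 126 = -145/3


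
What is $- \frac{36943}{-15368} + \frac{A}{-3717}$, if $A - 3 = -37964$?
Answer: $\frac{102957397}{8160408} \approx 12.617$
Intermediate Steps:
$A = -37961$ ($A = 3 - 37964 = -37961$)
$- \frac{36943}{-15368} + \frac{A}{-3717} = - \frac{36943}{-15368} - \frac{37961}{-3717} = \left(-36943\right) \left(- \frac{1}{15368}\right) - - \frac{5423}{531} = \frac{36943}{15368} + \frac{5423}{531} = \frac{102957397}{8160408}$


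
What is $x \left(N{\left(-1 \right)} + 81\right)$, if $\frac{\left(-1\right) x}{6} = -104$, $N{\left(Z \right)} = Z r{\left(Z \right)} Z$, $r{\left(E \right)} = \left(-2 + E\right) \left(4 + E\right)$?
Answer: $44928$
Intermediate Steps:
$N{\left(Z \right)} = Z^{2} \left(-8 + Z^{2} + 2 Z\right)$ ($N{\left(Z \right)} = Z \left(-8 + Z^{2} + 2 Z\right) Z = Z^{2} \left(-8 + Z^{2} + 2 Z\right)$)
$x = 624$ ($x = \left(-6\right) \left(-104\right) = 624$)
$x \left(N{\left(-1 \right)} + 81\right) = 624 \left(\left(-1\right)^{2} \left(-8 + \left(-1\right)^{2} + 2 \left(-1\right)\right) + 81\right) = 624 \left(1 \left(-8 + 1 - 2\right) + 81\right) = 624 \left(1 \left(-9\right) + 81\right) = 624 \left(-9 + 81\right) = 624 \cdot 72 = 44928$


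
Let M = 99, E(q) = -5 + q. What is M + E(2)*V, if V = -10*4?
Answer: 219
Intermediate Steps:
V = -40
M + E(2)*V = 99 + (-5 + 2)*(-40) = 99 - 3*(-40) = 99 + 120 = 219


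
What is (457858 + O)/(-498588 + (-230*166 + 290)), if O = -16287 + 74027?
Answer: -85933/89413 ≈ -0.96108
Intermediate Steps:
O = 57740
(457858 + O)/(-498588 + (-230*166 + 290)) = (457858 + 57740)/(-498588 + (-230*166 + 290)) = 515598/(-498588 + (-38180 + 290)) = 515598/(-498588 - 37890) = 515598/(-536478) = 515598*(-1/536478) = -85933/89413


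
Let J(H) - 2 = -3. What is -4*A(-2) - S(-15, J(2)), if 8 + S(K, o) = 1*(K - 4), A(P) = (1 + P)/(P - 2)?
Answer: 26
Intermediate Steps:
A(P) = (1 + P)/(-2 + P)
J(H) = -1 (J(H) = 2 - 3 = -1)
S(K, o) = -12 + K (S(K, o) = -8 + 1*(K - 4) = -8 + 1*(-4 + K) = -8 + (-4 + K) = -12 + K)
-4*A(-2) - S(-15, J(2)) = -4*(1 - 2)/(-2 - 2) - (-12 - 15) = -4*(-1)/(-4) - 1*(-27) = -(-1)*(-1) + 27 = -4*¼ + 27 = -1 + 27 = 26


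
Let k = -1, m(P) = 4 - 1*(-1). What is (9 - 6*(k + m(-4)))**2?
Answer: 225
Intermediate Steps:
m(P) = 5 (m(P) = 4 + 1 = 5)
(9 - 6*(k + m(-4)))**2 = (9 - 6*(-1 + 5))**2 = (9 - 6*4)**2 = (9 - 24)**2 = (-15)**2 = 225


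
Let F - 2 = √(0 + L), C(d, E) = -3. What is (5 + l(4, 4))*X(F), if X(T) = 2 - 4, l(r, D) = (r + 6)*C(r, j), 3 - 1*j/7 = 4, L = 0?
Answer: 50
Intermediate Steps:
j = -7 (j = 21 - 7*4 = 21 - 28 = -7)
l(r, D) = -18 - 3*r (l(r, D) = (r + 6)*(-3) = (6 + r)*(-3) = -18 - 3*r)
F = 2 (F = 2 + √(0 + 0) = 2 + √0 = 2 + 0 = 2)
X(T) = -2
(5 + l(4, 4))*X(F) = (5 + (-18 - 3*4))*(-2) = (5 + (-18 - 12))*(-2) = (5 - 30)*(-2) = -25*(-2) = 50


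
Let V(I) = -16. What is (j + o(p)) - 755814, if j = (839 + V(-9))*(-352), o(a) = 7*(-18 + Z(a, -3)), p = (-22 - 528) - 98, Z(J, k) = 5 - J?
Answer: -1041065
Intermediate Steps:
p = -648 (p = -550 - 98 = -648)
o(a) = -91 - 7*a (o(a) = 7*(-18 + (5 - a)) = 7*(-13 - a) = -91 - 7*a)
j = -289696 (j = (839 - 16)*(-352) = 823*(-352) = -289696)
(j + o(p)) - 755814 = (-289696 + (-91 - 7*(-648))) - 755814 = (-289696 + (-91 + 4536)) - 755814 = (-289696 + 4445) - 755814 = -285251 - 755814 = -1041065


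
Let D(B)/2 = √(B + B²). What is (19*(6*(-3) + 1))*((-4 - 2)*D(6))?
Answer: 3876*√42 ≈ 25119.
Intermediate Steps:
D(B) = 2*√(B + B²)
(19*(6*(-3) + 1))*((-4 - 2)*D(6)) = (19*(6*(-3) + 1))*((-4 - 2)*(2*√(6*(1 + 6)))) = (19*(-18 + 1))*(-12*√(6*7)) = (19*(-17))*(-12*√42) = -(-3876)*√42 = 3876*√42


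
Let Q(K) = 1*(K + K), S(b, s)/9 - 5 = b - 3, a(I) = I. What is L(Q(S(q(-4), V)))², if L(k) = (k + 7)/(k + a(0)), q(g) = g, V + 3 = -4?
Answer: 841/1296 ≈ 0.64892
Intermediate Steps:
V = -7 (V = -3 - 4 = -7)
S(b, s) = 18 + 9*b (S(b, s) = 45 + 9*(b - 3) = 45 + 9*(-3 + b) = 45 + (-27 + 9*b) = 18 + 9*b)
Q(K) = 2*K (Q(K) = 1*(2*K) = 2*K)
L(k) = (7 + k)/k (L(k) = (k + 7)/(k + 0) = (7 + k)/k)
L(Q(S(q(-4), V)))² = ((7 + 2*(18 + 9*(-4)))/((2*(18 + 9*(-4)))))² = ((7 + 2*(18 - 36))/((2*(18 - 36))))² = ((7 + 2*(-18))/((2*(-18))))² = ((7 - 36)/(-36))² = (-1/36*(-29))² = (29/36)² = 841/1296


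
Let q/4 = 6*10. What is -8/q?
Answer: -1/30 ≈ -0.033333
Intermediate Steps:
q = 240 (q = 4*(6*10) = 4*60 = 240)
-8/q = -8/240 = -8*1/240 = -1/30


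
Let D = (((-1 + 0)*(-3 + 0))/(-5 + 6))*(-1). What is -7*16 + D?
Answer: -115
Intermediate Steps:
D = -3 (D = (-1*(-3)/1)*(-1) = (3*1)*(-1) = 3*(-1) = -3)
-7*16 + D = -7*16 - 3 = -112 - 3 = -115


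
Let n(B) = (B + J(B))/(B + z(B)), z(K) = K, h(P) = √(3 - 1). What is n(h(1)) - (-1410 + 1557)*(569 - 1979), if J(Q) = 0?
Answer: 414541/2 ≈ 2.0727e+5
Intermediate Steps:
h(P) = √2
n(B) = ½ (n(B) = (B + 0)/(B + B) = B/((2*B)) = B*(1/(2*B)) = ½)
n(h(1)) - (-1410 + 1557)*(569 - 1979) = ½ - (-1410 + 1557)*(569 - 1979) = ½ - 147*(-1410) = ½ - 1*(-207270) = ½ + 207270 = 414541/2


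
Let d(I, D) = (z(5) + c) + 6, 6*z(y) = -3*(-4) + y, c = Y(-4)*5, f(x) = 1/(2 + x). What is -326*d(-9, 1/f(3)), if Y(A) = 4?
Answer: -28199/3 ≈ -9399.7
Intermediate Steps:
c = 20 (c = 4*5 = 20)
z(y) = 2 + y/6 (z(y) = (-3*(-4) + y)/6 = (12 + y)/6 = 2 + y/6)
d(I, D) = 173/6 (d(I, D) = ((2 + (⅙)*5) + 20) + 6 = ((2 + ⅚) + 20) + 6 = (17/6 + 20) + 6 = 137/6 + 6 = 173/6)
-326*d(-9, 1/f(3)) = -326*173/6 = -28199/3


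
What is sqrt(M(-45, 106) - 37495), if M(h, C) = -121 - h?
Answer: I*sqrt(37571) ≈ 193.83*I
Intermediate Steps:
sqrt(M(-45, 106) - 37495) = sqrt((-121 - 1*(-45)) - 37495) = sqrt((-121 + 45) - 37495) = sqrt(-76 - 37495) = sqrt(-37571) = I*sqrt(37571)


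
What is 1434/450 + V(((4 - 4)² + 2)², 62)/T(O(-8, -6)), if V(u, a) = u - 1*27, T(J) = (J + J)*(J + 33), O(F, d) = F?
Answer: 3893/1200 ≈ 3.2442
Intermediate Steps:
T(J) = 2*J*(33 + J) (T(J) = (2*J)*(33 + J) = 2*J*(33 + J))
V(u, a) = -27 + u (V(u, a) = u - 27 = -27 + u)
1434/450 + V(((4 - 4)² + 2)², 62)/T(O(-8, -6)) = 1434/450 + (-27 + ((4 - 4)² + 2)²)/((2*(-8)*(33 - 8))) = 1434*(1/450) + (-27 + (0² + 2)²)/((2*(-8)*25)) = 239/75 + (-27 + (0 + 2)²)/(-400) = 239/75 + (-27 + 2²)*(-1/400) = 239/75 + (-27 + 4)*(-1/400) = 239/75 - 23*(-1/400) = 239/75 + 23/400 = 3893/1200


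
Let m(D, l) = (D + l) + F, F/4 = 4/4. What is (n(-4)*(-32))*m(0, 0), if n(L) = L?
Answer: 512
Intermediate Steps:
F = 4 (F = 4*(4/4) = 4*(4*(1/4)) = 4*1 = 4)
m(D, l) = 4 + D + l (m(D, l) = (D + l) + 4 = 4 + D + l)
(n(-4)*(-32))*m(0, 0) = (-4*(-32))*(4 + 0 + 0) = 128*4 = 512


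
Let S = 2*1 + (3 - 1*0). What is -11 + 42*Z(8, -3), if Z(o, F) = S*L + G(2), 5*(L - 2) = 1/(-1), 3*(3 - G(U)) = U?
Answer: 465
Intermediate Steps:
G(U) = 3 - U/3
S = 5 (S = 2 + (3 + 0) = 2 + 3 = 5)
L = 9/5 (L = 2 + (1/(-1))/5 = 2 + (1*(-1))/5 = 2 + (1/5)*(-1) = 2 - 1/5 = 9/5 ≈ 1.8000)
Z(o, F) = 34/3 (Z(o, F) = 5*(9/5) + (3 - 1/3*2) = 9 + (3 - 2/3) = 9 + 7/3 = 34/3)
-11 + 42*Z(8, -3) = -11 + 42*(34/3) = -11 + 476 = 465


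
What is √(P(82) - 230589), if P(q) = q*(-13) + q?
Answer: I*√231573 ≈ 481.22*I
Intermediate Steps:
P(q) = -12*q (P(q) = -13*q + q = -12*q)
√(P(82) - 230589) = √(-12*82 - 230589) = √(-984 - 230589) = √(-231573) = I*√231573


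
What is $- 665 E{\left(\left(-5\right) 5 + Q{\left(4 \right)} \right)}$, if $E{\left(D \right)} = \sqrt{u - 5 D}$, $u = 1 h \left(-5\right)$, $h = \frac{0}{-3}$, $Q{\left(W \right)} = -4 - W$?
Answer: $- 665 \sqrt{165} \approx -8542.1$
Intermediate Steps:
$h = 0$ ($h = 0 \left(- \frac{1}{3}\right) = 0$)
$u = 0$ ($u = 1 \cdot 0 \left(-5\right) = 0 \left(-5\right) = 0$)
$E{\left(D \right)} = \sqrt{5} \sqrt{- D}$ ($E{\left(D \right)} = \sqrt{0 - 5 D} = \sqrt{- 5 D} = \sqrt{5} \sqrt{- D}$)
$- 665 E{\left(\left(-5\right) 5 + Q{\left(4 \right)} \right)} = - 665 \sqrt{5} \sqrt{- (\left(-5\right) 5 - 8)} = - 665 \sqrt{5} \sqrt{- (-25 - 8)} = - 665 \sqrt{5} \sqrt{\left(-1\right) \left(-33\right)} = - 665 \sqrt{5} \sqrt{33} = - 665 \sqrt{165}$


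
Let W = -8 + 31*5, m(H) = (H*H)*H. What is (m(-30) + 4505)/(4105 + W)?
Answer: -22495/4252 ≈ -5.2905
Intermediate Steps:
m(H) = H³ (m(H) = H²*H = H³)
W = 147 (W = -8 + 155 = 147)
(m(-30) + 4505)/(4105 + W) = ((-30)³ + 4505)/(4105 + 147) = (-27000 + 4505)/4252 = -22495*1/4252 = -22495/4252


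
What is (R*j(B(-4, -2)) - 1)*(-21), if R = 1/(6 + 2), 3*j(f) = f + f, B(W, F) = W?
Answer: 28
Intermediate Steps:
j(f) = 2*f/3 (j(f) = (f + f)/3 = (2*f)/3 = 2*f/3)
R = 1/8 ≈ 0.12500
(R*j(B(-4, -2)) - 1)*(-21) = (((2/3)*(-4))/8 - 1)*(-21) = ((1/8)*(-8/3) - 1)*(-21) = (-1/3 - 1)*(-21) = -4/3*(-21) = 28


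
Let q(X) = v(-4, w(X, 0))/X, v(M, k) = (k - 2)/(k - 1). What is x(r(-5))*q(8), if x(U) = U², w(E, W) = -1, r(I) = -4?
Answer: 3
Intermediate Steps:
v(M, k) = (-2 + k)/(-1 + k)
q(X) = 3/(2*X) (q(X) = ((-2 - 1)/(-1 - 1))/X = (-3/(-2))/X = (-½*(-3))/X = 3/(2*X))
x(r(-5))*q(8) = (-4)²*((3/2)/8) = 16*((3/2)*(⅛)) = 16*(3/16) = 3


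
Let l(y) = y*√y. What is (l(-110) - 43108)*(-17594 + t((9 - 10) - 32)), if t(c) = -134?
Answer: 764218624 + 1950080*I*√110 ≈ 7.6422e+8 + 2.0453e+7*I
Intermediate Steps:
l(y) = y^(3/2)
(l(-110) - 43108)*(-17594 + t((9 - 10) - 32)) = ((-110)^(3/2) - 43108)*(-17594 - 134) = (-110*I*√110 - 43108)*(-17728) = (-43108 - 110*I*√110)*(-17728) = 764218624 + 1950080*I*√110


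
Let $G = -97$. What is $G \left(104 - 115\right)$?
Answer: $1067$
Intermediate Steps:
$G \left(104 - 115\right) = - 97 \left(104 - 115\right) = \left(-97\right) \left(-11\right) = 1067$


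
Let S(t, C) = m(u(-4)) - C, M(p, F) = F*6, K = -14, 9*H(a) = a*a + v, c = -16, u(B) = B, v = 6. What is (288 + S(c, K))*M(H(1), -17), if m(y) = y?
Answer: -30396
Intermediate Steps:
H(a) = 2/3 + a**2/9 (H(a) = (a*a + 6)/9 = (a**2 + 6)/9 = (6 + a**2)/9 = 2/3 + a**2/9)
M(p, F) = 6*F
S(t, C) = -4 - C
(288 + S(c, K))*M(H(1), -17) = (288 + (-4 - 1*(-14)))*(6*(-17)) = (288 + (-4 + 14))*(-102) = (288 + 10)*(-102) = 298*(-102) = -30396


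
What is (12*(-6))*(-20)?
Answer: 1440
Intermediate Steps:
(12*(-6))*(-20) = -72*(-20) = 1440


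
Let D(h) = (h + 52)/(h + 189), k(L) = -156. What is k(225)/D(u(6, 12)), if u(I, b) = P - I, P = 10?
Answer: -7527/14 ≈ -537.64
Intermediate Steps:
u(I, b) = 10 - I
D(h) = (52 + h)/(189 + h)
k(225)/D(u(6, 12)) = -156*(189 + (10 - 1*6))/(52 + (10 - 1*6)) = -156*(189 + (10 - 6))/(52 + (10 - 6)) = -156*(189 + 4)/(52 + 4) = -156/(56/193) = -156/((1/193)*56) = -156/56/193 = -156*193/56 = -7527/14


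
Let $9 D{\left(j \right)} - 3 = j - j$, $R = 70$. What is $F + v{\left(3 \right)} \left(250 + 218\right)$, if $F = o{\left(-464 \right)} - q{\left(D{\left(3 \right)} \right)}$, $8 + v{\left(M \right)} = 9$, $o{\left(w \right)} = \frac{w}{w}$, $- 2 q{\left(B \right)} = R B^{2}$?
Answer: $\frac{4256}{9} \approx 472.89$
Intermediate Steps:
$D{\left(j \right)} = \frac{1}{3}$ ($D{\left(j \right)} = \frac{1}{3} + \frac{j - j}{9} = \frac{1}{3} + \frac{1}{9} \cdot 0 = \frac{1}{3} + 0 = \frac{1}{3}$)
$q{\left(B \right)} = - 35 B^{2}$ ($q{\left(B \right)} = - \frac{70 B^{2}}{2} = - 35 B^{2}$)
$o{\left(w \right)} = 1$
$v{\left(M \right)} = 1$ ($v{\left(M \right)} = -8 + 9 = 1$)
$F = \frac{44}{9}$ ($F = 1 - - \frac{35}{9} = 1 + \frac{35}{9} = \frac{44}{9} \approx 4.8889$)
$F + v{\left(3 \right)} \left(250 + 218\right) = \frac{44}{9} + 1 \left(250 + 218\right) = \frac{44}{9} + 1 \cdot 468 = \frac{44}{9} + 468 = \frac{4256}{9}$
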